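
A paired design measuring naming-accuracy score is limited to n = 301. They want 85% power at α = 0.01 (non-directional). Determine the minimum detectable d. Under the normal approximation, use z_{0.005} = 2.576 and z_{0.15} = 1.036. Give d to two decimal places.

d_min ≈ 0.21

For a single sample (or paired design) of n = 301: d_min = (z_{α/2} + z_β)/√n.
z-sum = 2.576 + 1.036 = 3.612.
d_min = 3.612 / √301 = 3.612 / 17.349 = 0.208.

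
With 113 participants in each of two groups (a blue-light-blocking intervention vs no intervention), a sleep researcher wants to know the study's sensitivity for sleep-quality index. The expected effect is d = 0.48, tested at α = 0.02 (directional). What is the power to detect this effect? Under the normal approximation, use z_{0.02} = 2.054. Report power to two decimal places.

For two equal groups, power = Φ(d·√(n/2) − z_{α}).
d·√(n/2) = 0.48 × √(113/2) = 0.48 × 7.517 = 3.608.
z_β = 3.608 − 2.054 = 1.554.
Power = Φ(1.554) = 0.940.

power ≈ 0.94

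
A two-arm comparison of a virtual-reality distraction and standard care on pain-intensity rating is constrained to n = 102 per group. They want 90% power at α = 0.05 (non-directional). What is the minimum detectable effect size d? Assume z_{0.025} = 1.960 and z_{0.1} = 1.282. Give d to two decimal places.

For two independent groups of n = 102 each: d_min = (z_{α/2} + z_β)·√(2/n).
z-sum = 1.960 + 1.282 = 3.242.
d_min = 3.242 × √(2/102) = 3.242 × 0.1400 = 0.454.

d_min ≈ 0.45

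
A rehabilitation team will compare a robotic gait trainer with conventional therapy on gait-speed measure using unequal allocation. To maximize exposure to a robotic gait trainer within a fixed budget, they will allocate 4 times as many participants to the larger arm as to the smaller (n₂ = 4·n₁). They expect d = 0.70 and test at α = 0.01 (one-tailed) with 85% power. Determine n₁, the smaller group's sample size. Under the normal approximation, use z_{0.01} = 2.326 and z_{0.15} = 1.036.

n₁ = 29

With allocation ratio k = n₂/n₁ = 4, Var(x̄₁−x̄₂) = σ²(1/n₁ + 1/(k·n₁)) = σ²·(k+1)/(k·n₁).
So n₁ = (1 + 1/k)·((z_{α} + z_β)/d)² = 1.250 × (3.362/0.70)².
n₁ = 1.250 × 23.07 = 28.8.
Round up: n₁ = 29, giving n₂ = 4 × 29 = 116.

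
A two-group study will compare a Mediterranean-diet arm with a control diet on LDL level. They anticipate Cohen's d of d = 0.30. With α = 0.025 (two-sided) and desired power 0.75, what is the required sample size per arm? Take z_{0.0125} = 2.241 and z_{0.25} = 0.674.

n = 189 per group

For two independent groups with equal n: n = 2·((z_{α/2} + z_β) / d)².
z_{α/2} + z_β = 2.241 + 0.674 = 2.915.
n = 2 × (2.915 / 0.30)² = 2 × 9.717² = 2 × 94.41 = 188.8.
Round up to the next whole participant.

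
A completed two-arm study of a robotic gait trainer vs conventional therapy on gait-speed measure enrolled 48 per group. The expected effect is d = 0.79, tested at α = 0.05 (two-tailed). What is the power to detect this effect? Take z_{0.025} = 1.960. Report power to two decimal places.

power ≈ 0.97

For two equal groups, power = Φ(d·√(n/2) − z_{α/2}).
d·√(n/2) = 0.79 × √(48/2) = 0.79 × 4.899 = 3.870.
z_β = 3.870 − 1.960 = 1.910.
Power = Φ(1.910) = 0.972.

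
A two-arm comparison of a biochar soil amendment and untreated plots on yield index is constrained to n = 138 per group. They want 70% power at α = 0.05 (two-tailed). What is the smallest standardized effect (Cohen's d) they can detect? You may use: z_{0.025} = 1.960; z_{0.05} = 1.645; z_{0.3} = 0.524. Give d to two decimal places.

d_min ≈ 0.30

For two independent groups of n = 138 each: d_min = (z_{α/2} + z_β)·√(2/n).
z-sum = 1.960 + 0.524 = 2.484.
d_min = 2.484 × √(2/138) = 2.484 × 0.1204 = 0.299.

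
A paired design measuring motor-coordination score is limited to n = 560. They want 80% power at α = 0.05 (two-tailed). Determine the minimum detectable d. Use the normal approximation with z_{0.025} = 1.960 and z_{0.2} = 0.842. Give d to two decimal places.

d_min ≈ 0.12

For a single sample (or paired design) of n = 560: d_min = (z_{α/2} + z_β)/√n.
z-sum = 1.960 + 0.842 = 2.802.
d_min = 2.802 / √560 = 2.802 / 23.664 = 0.118.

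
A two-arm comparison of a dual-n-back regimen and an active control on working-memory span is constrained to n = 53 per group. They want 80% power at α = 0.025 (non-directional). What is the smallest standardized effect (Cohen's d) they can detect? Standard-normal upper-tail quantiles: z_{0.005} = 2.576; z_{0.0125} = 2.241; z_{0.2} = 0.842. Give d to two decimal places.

For two independent groups of n = 53 each: d_min = (z_{α/2} + z_β)·√(2/n).
z-sum = 2.241 + 0.842 = 3.083.
d_min = 3.083 × √(2/53) = 3.083 × 0.1943 = 0.599.

d_min ≈ 0.60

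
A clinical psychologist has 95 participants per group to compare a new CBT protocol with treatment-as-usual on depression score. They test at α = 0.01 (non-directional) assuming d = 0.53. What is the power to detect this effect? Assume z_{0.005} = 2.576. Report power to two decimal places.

For two equal groups, power = Φ(d·√(n/2) − z_{α/2}).
d·√(n/2) = 0.53 × √(95/2) = 0.53 × 6.892 = 3.653.
z_β = 3.653 − 2.576 = 1.077.
Power = Φ(1.077) = 0.859.

power ≈ 0.86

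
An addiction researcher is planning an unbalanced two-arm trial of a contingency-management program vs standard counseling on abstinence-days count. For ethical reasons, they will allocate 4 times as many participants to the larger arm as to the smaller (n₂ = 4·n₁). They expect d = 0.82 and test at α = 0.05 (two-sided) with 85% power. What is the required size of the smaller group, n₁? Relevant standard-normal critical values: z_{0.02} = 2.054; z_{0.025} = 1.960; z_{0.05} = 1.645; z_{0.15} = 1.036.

With allocation ratio k = n₂/n₁ = 4, Var(x̄₁−x̄₂) = σ²(1/n₁ + 1/(k·n₁)) = σ²·(k+1)/(k·n₁).
So n₁ = (1 + 1/k)·((z_{α/2} + z_β)/d)² = 1.250 × (2.996/0.82)².
n₁ = 1.250 × 13.35 = 16.7.
Round up: n₁ = 17, giving n₂ = 4 × 17 = 68.

n₁ = 17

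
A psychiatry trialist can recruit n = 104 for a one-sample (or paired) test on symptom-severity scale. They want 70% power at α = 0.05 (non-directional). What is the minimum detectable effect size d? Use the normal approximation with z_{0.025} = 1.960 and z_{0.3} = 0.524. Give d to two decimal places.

d_min ≈ 0.24

For a single sample (or paired design) of n = 104: d_min = (z_{α/2} + z_β)/√n.
z-sum = 1.960 + 0.524 = 2.484.
d_min = 2.484 / √104 = 2.484 / 10.198 = 0.244.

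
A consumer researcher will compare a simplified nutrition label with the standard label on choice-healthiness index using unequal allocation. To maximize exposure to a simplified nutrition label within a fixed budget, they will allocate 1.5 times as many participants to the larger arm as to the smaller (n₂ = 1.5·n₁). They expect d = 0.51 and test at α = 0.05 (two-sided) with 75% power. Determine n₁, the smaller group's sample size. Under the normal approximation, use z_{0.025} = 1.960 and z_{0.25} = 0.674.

n₁ = 45

With allocation ratio k = n₂/n₁ = 1.5, Var(x̄₁−x̄₂) = σ²(1/n₁ + 1/(k·n₁)) = σ²·(k+1)/(k·n₁).
So n₁ = (1 + 1/k)·((z_{α/2} + z_β)/d)² = 1.667 × (2.634/0.51)².
n₁ = 1.667 × 26.67 = 44.5.
Round up: n₁ = 45, giving n₂ = ⌈1.5 × 45⌉ = ⌈67.5⌉ = 68.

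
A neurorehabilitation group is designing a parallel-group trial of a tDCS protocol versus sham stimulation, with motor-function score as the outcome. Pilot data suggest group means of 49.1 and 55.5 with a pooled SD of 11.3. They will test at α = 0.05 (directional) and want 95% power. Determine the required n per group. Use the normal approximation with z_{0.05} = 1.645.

n = 68 per group

Cohen's d = |M₁ − M₂| / SD_pooled = |49.1 − 55.5| / 11.3 = 6.4 / 11.3 = 0.566.
For two independent groups with equal n: n = 2·((z_{α} + z_β) / d)².
z_{α} + z_β = 1.645 + 1.645 = 3.290.
n = 2 × (3.290 / 0.566)² = 2 × 5.813² = 2 × 33.79 = 67.6.
Round up to the next whole participant.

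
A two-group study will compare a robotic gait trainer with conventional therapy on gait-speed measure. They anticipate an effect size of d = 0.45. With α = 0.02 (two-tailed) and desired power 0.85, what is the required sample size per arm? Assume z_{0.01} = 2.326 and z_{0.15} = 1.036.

For two independent groups with equal n: n = 2·((z_{α/2} + z_β) / d)².
z_{α/2} + z_β = 2.326 + 1.036 = 3.362.
n = 2 × (3.362 / 0.45)² = 2 × 7.471² = 2 × 55.82 = 111.6.
Round up to the next whole participant.

n = 112 per group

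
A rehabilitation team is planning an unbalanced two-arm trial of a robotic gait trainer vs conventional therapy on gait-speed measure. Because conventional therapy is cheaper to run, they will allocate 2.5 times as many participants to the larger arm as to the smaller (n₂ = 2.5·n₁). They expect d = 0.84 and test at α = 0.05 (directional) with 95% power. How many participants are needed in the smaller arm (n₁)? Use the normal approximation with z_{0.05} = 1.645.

With allocation ratio k = n₂/n₁ = 2.5, Var(x̄₁−x̄₂) = σ²(1/n₁ + 1/(k·n₁)) = σ²·(k+1)/(k·n₁).
So n₁ = (1 + 1/k)·((z_{α} + z_β)/d)² = 1.400 × (3.290/0.84)².
n₁ = 1.400 × 15.34 = 21.5.
Round up: n₁ = 22, giving n₂ = 2.5 × 22 = 55.

n₁ = 22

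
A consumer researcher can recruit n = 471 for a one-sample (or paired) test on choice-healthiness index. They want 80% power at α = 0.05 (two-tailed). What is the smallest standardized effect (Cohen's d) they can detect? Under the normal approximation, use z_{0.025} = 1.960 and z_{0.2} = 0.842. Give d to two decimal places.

d_min ≈ 0.13

For a single sample (or paired design) of n = 471: d_min = (z_{α/2} + z_β)/√n.
z-sum = 1.960 + 0.842 = 2.802.
d_min = 2.802 / √471 = 2.802 / 21.703 = 0.129.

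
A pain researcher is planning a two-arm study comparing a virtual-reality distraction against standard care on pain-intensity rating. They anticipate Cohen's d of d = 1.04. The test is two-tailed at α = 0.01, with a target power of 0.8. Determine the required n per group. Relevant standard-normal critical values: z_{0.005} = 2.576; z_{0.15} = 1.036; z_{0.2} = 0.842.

For two independent groups with equal n: n = 2·((z_{α/2} + z_β) / d)².
z_{α/2} + z_β = 2.576 + 0.842 = 3.418.
n = 2 × (3.418 / 1.04)² = 2 × 3.287² = 2 × 10.80 = 21.6.
Round up to the next whole participant.

n = 22 per group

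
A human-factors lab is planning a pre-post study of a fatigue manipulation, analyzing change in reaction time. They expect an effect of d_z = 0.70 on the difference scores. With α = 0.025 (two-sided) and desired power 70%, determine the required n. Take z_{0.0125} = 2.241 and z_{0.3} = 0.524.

n = 16 pairs

For a paired (one-sample on differences) test: n = ((z_{α/2} + z_β) / d)².
z_{α/2} + z_β = 2.241 + 0.524 = 2.765.
n = (2.765 / 0.70)² = 3.950² = 15.60.
Round up.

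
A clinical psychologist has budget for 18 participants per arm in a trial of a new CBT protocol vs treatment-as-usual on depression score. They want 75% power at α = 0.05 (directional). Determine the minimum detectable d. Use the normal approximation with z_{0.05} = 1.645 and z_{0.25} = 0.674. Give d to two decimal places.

d_min ≈ 0.77

For two independent groups of n = 18 each: d_min = (z_{α} + z_β)·√(2/n).
z-sum = 1.645 + 0.674 = 2.319.
d_min = 2.319 × √(2/18) = 2.319 × 0.3333 = 0.773.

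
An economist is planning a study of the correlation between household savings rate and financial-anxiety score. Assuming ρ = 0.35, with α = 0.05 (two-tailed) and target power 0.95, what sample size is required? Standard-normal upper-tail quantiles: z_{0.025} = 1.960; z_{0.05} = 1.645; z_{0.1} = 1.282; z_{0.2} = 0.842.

Fisher's z: C = ½·ln((1+r)/(1−r)) = ½·ln(2.0769) = 0.3654.
n = ((z_{α/2} + z_β)/C)² + 3.
(1.960 + 1.645) / 0.3654 = 3.605 / 0.3654 = 9.866.
n = 9.866² + 3 = 97.34 + 3 = 100.3.
Round up.

n = 101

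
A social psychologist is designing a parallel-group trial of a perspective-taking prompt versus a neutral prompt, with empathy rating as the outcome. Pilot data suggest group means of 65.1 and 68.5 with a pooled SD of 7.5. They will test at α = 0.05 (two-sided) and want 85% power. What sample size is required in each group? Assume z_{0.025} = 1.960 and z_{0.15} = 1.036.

Cohen's d = |M₁ − M₂| / SD_pooled = |65.1 − 68.5| / 7.5 = 3.4 / 7.5 = 0.453.
For two independent groups with equal n: n = 2·((z_{α/2} + z_β) / d)².
z_{α/2} + z_β = 1.960 + 1.036 = 2.996.
n = 2 × (2.996 / 0.453)² = 2 × 6.614² = 2 × 43.74 = 87.5.
Round up to the next whole participant.

n = 88 per group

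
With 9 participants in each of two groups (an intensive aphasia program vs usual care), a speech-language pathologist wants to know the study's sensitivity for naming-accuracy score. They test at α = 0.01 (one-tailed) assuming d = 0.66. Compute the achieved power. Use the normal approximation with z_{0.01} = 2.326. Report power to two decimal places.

power ≈ 0.18

For two equal groups, power = Φ(d·√(n/2) − z_{α}).
d·√(n/2) = 0.66 × √(9/2) = 0.66 × 2.121 = 1.400.
z_β = 1.400 − 2.326 = -0.926.
Power = Φ(-0.926) = 0.177.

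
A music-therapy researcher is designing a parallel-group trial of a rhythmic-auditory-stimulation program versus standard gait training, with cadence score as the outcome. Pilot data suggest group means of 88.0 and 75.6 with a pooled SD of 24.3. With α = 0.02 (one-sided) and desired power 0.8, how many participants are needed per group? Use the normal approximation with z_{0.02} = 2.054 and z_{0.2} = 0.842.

n = 65 per group

Cohen's d = |M₁ − M₂| / SD_pooled = |88.0 − 75.6| / 24.3 = 12.4 / 24.3 = 0.510.
For two independent groups with equal n: n = 2·((z_{α} + z_β) / d)².
z_{α} + z_β = 2.054 + 0.842 = 2.896.
n = 2 × (2.896 / 0.510)² = 2 × 5.678² = 2 × 32.24 = 64.5.
Round up to the next whole participant.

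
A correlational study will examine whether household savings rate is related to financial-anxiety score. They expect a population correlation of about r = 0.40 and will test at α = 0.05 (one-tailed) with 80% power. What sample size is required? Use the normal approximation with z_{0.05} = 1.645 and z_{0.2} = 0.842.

Fisher's z: C = ½·ln((1+r)/(1−r)) = ½·ln(2.3333) = 0.4236.
n = ((z_{α} + z_β)/C)² + 3.
(1.645 + 0.842) / 0.4236 = 2.487 / 0.4236 = 5.871.
n = 5.871² + 3 = 34.47 + 3 = 37.5.
Round up.

n = 38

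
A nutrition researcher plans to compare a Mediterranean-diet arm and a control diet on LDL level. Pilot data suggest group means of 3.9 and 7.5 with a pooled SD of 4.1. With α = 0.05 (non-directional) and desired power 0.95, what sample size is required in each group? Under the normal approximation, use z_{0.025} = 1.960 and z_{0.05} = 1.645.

Cohen's d = |M₁ − M₂| / SD_pooled = |3.9 − 7.5| / 4.1 = 3.6 / 4.1 = 0.878.
For two independent groups with equal n: n = 2·((z_{α/2} + z_β) / d)².
z_{α/2} + z_β = 1.960 + 1.645 = 3.605.
n = 2 × (3.605 / 0.878)² = 2 × 4.106² = 2 × 16.86 = 33.7.
Round up to the next whole participant.

n = 34 per group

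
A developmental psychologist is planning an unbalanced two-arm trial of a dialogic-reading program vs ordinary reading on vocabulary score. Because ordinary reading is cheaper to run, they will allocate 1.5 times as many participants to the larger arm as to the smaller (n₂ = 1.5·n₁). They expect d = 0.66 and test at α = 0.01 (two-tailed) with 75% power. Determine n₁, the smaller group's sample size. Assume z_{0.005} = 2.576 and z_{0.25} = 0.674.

With allocation ratio k = n₂/n₁ = 1.5, Var(x̄₁−x̄₂) = σ²(1/n₁ + 1/(k·n₁)) = σ²·(k+1)/(k·n₁).
So n₁ = (1 + 1/k)·((z_{α/2} + z_β)/d)² = 1.667 × (3.250/0.66)².
n₁ = 1.667 × 24.25 = 40.4.
Round up: n₁ = 41, giving n₂ = ⌈1.5 × 41⌉ = ⌈61.5⌉ = 62.

n₁ = 41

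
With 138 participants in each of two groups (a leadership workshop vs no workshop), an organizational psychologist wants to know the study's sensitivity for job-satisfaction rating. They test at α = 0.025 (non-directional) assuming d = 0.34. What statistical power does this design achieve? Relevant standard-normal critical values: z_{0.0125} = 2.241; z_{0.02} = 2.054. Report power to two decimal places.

power ≈ 0.72

For two equal groups, power = Φ(d·√(n/2) − z_{α/2}).
d·√(n/2) = 0.34 × √(138/2) = 0.34 × 8.307 = 2.824.
z_β = 2.824 − 2.241 = 0.583.
Power = Φ(0.583) = 0.720.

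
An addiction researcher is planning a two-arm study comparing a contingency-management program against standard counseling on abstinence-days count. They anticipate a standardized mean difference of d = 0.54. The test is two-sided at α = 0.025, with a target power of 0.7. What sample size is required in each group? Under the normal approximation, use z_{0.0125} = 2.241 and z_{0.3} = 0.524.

For two independent groups with equal n: n = 2·((z_{α/2} + z_β) / d)².
z_{α/2} + z_β = 2.241 + 0.524 = 2.765.
n = 2 × (2.765 / 0.54)² = 2 × 5.120² = 2 × 26.22 = 52.4.
Round up to the next whole participant.

n = 53 per group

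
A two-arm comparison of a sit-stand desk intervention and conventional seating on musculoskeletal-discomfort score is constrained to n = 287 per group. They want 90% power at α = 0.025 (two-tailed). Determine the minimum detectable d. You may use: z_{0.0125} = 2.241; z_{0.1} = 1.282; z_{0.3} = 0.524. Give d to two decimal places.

For two independent groups of n = 287 each: d_min = (z_{α/2} + z_β)·√(2/n).
z-sum = 2.241 + 1.282 = 3.523.
d_min = 3.523 × √(2/287) = 3.523 × 0.0835 = 0.294.

d_min ≈ 0.29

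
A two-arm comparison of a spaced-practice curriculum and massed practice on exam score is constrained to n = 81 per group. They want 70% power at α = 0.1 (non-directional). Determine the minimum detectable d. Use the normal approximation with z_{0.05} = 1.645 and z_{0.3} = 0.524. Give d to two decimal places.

For two independent groups of n = 81 each: d_min = (z_{α/2} + z_β)·√(2/n).
z-sum = 1.645 + 0.524 = 2.169.
d_min = 2.169 × √(2/81) = 2.169 × 0.1571 = 0.341.

d_min ≈ 0.34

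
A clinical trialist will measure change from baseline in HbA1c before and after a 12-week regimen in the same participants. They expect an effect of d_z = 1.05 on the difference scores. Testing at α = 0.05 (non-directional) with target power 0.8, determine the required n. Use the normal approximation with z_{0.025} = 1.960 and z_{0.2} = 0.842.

For a paired (one-sample on differences) test: n = ((z_{α/2} + z_β) / d)².
z_{α/2} + z_β = 1.960 + 0.842 = 2.802.
n = (2.802 / 1.05)² = 2.669² = 7.12.
Round up.

n = 8 pairs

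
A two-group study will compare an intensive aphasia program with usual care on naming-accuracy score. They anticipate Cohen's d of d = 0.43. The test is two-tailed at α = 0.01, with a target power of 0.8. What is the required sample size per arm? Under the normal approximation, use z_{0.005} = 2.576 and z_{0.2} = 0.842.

For two independent groups with equal n: n = 2·((z_{α/2} + z_β) / d)².
z_{α/2} + z_β = 2.576 + 0.842 = 3.418.
n = 2 × (3.418 / 0.43)² = 2 × 7.949² = 2 × 63.18 = 126.4.
Round up to the next whole participant.

n = 127 per group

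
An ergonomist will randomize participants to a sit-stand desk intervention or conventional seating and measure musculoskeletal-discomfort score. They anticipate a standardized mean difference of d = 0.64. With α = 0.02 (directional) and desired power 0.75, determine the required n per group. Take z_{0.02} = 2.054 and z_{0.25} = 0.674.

n = 37 per group

For two independent groups with equal n: n = 2·((z_{α} + z_β) / d)².
z_{α} + z_β = 2.054 + 0.674 = 2.728.
n = 2 × (2.728 / 0.64)² = 2 × 4.263² = 2 × 18.17 = 36.3.
Round up to the next whole participant.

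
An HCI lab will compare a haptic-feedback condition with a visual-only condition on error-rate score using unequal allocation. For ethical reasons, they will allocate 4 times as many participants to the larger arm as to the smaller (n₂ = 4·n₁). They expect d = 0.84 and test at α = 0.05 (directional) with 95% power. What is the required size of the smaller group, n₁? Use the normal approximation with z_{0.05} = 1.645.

n₁ = 20

With allocation ratio k = n₂/n₁ = 4, Var(x̄₁−x̄₂) = σ²(1/n₁ + 1/(k·n₁)) = σ²·(k+1)/(k·n₁).
So n₁ = (1 + 1/k)·((z_{α} + z_β)/d)² = 1.250 × (3.290/0.84)².
n₁ = 1.250 × 15.34 = 19.2.
Round up: n₁ = 20, giving n₂ = 4 × 20 = 80.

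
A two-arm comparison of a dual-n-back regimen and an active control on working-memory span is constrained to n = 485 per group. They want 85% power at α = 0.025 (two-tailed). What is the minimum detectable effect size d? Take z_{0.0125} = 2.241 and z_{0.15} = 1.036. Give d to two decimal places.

d_min ≈ 0.21

For two independent groups of n = 485 each: d_min = (z_{α/2} + z_β)·√(2/n).
z-sum = 2.241 + 1.036 = 3.277.
d_min = 3.277 × √(2/485) = 3.277 × 0.0642 = 0.210.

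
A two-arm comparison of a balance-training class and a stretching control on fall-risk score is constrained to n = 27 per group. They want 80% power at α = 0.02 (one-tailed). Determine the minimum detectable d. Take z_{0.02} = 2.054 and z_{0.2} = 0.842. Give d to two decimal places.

For two independent groups of n = 27 each: d_min = (z_{α} + z_β)·√(2/n).
z-sum = 2.054 + 0.842 = 2.896.
d_min = 2.896 × √(2/27) = 2.896 × 0.2722 = 0.788.

d_min ≈ 0.79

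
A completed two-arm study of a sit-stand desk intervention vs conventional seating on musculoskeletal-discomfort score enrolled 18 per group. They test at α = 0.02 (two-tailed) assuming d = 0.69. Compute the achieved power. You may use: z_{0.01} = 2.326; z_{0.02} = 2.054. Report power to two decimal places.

For two equal groups, power = Φ(d·√(n/2) − z_{α/2}).
d·√(n/2) = 0.69 × √(18/2) = 0.69 × 3.000 = 2.070.
z_β = 2.070 − 2.326 = -0.256.
Power = Φ(-0.256) = 0.399.

power ≈ 0.40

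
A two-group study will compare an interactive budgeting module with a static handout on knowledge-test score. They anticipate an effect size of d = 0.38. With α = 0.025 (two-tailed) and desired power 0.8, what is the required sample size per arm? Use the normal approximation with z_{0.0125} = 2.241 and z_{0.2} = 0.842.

For two independent groups with equal n: n = 2·((z_{α/2} + z_β) / d)².
z_{α/2} + z_β = 2.241 + 0.842 = 3.083.
n = 2 × (3.083 / 0.38)² = 2 × 8.113² = 2 × 65.82 = 131.6.
Round up to the next whole participant.

n = 132 per group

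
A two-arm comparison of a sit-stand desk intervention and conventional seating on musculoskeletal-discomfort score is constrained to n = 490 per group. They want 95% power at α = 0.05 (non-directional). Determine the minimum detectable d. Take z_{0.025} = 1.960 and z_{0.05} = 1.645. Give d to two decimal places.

For two independent groups of n = 490 each: d_min = (z_{α/2} + z_β)·√(2/n).
z-sum = 1.960 + 1.645 = 3.605.
d_min = 3.605 × √(2/490) = 3.605 × 0.0639 = 0.230.

d_min ≈ 0.23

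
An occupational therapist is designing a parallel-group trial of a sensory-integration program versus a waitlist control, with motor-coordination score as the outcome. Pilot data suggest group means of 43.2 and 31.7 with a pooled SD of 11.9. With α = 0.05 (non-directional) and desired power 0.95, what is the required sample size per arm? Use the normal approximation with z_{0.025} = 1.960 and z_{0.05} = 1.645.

Cohen's d = |M₁ − M₂| / SD_pooled = |43.2 − 31.7| / 11.9 = 11.5 / 11.9 = 0.966.
For two independent groups with equal n: n = 2·((z_{α/2} + z_β) / d)².
z_{α/2} + z_β = 1.960 + 1.645 = 3.605.
n = 2 × (3.605 / 0.966)² = 2 × 3.732² = 2 × 13.93 = 27.9.
Round up to the next whole participant.

n = 28 per group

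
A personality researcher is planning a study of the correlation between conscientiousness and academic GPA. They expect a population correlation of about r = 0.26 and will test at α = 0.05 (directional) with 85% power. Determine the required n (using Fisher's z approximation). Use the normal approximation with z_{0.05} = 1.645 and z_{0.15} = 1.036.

n = 105

Fisher's z: C = ½·ln((1+r)/(1−r)) = ½·ln(1.7027) = 0.2661.
n = ((z_{α} + z_β)/C)² + 3.
(1.645 + 1.036) / 0.2661 = 2.681 / 0.2661 = 10.075.
n = 10.075² + 3 = 101.51 + 3 = 104.5.
Round up.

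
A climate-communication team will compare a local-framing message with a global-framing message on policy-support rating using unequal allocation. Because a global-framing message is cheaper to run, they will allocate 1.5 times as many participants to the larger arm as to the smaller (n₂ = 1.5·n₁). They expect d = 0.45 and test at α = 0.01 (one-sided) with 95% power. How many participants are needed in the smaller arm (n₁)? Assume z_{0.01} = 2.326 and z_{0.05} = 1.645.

n₁ = 130

With allocation ratio k = n₂/n₁ = 1.5, Var(x̄₁−x̄₂) = σ²(1/n₁ + 1/(k·n₁)) = σ²·(k+1)/(k·n₁).
So n₁ = (1 + 1/k)·((z_{α} + z_β)/d)² = 1.667 × (3.971/0.45)².
n₁ = 1.667 × 77.87 = 129.8.
Round up: n₁ = 130, giving n₂ = 1.5 × 130 = 195.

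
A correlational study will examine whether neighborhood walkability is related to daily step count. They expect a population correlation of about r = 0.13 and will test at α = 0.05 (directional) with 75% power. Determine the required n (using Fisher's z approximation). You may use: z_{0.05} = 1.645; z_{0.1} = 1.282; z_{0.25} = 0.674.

Fisher's z: C = ½·ln((1+r)/(1−r)) = ½·ln(1.2989) = 0.1307.
n = ((z_{α} + z_β)/C)² + 3.
(1.645 + 0.674) / 0.1307 = 2.319 / 0.1307 = 17.743.
n = 17.743² + 3 = 314.81 + 3 = 317.8.
Round up.

n = 318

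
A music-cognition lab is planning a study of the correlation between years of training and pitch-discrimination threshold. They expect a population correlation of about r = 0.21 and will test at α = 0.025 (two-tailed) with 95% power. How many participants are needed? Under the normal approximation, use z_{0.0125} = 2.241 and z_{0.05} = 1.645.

n = 336

Fisher's z: C = ½·ln((1+r)/(1−r)) = ½·ln(1.5316) = 0.2132.
n = ((z_{α/2} + z_β)/C)² + 3.
(2.241 + 1.645) / 0.2132 = 3.886 / 0.2132 = 18.227.
n = 18.227² + 3 = 332.22 + 3 = 335.2.
Round up.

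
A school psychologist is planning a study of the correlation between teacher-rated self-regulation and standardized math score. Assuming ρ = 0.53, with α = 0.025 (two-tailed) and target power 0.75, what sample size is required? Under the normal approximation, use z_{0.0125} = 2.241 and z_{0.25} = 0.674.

Fisher's z: C = ½·ln((1+r)/(1−r)) = ½·ln(3.2553) = 0.5901.
n = ((z_{α/2} + z_β)/C)² + 3.
(2.241 + 0.674) / 0.5901 = 2.915 / 0.5901 = 4.940.
n = 4.940² + 3 = 24.40 + 3 = 27.4.
Round up.

n = 28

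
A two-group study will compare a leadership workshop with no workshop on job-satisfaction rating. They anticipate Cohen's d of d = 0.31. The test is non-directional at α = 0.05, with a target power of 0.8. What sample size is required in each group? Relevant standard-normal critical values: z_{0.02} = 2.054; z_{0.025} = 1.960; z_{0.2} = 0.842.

For two independent groups with equal n: n = 2·((z_{α/2} + z_β) / d)².
z_{α/2} + z_β = 1.960 + 0.842 = 2.802.
n = 2 × (2.802 / 0.31)² = 2 × 9.039² = 2 × 81.70 = 163.4.
Round up to the next whole participant.

n = 164 per group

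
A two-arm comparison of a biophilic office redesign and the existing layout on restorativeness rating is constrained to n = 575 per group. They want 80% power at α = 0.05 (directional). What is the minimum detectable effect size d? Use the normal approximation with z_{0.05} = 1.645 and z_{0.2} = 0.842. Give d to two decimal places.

d_min ≈ 0.15

For two independent groups of n = 575 each: d_min = (z_{α} + z_β)·√(2/n).
z-sum = 1.645 + 0.842 = 2.487.
d_min = 2.487 × √(2/575) = 2.487 × 0.0590 = 0.147.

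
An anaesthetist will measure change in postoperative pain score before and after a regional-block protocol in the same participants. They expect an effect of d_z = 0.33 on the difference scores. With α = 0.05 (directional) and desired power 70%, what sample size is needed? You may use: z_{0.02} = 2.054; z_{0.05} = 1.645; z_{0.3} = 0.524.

n = 44 pairs

For a paired (one-sample on differences) test: n = ((z_{α} + z_β) / d)².
z_{α} + z_β = 1.645 + 0.524 = 2.169.
n = (2.169 / 0.33)² = 6.573² = 43.20.
Round up.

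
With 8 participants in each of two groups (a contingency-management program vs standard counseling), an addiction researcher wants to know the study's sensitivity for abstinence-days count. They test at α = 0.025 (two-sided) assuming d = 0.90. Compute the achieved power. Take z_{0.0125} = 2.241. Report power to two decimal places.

For two equal groups, power = Φ(d·√(n/2) − z_{α/2}).
d·√(n/2) = 0.90 × √(8/2) = 0.90 × 2.000 = 1.800.
z_β = 1.800 − 2.241 = -0.441.
Power = Φ(-0.441) = 0.330.

power ≈ 0.33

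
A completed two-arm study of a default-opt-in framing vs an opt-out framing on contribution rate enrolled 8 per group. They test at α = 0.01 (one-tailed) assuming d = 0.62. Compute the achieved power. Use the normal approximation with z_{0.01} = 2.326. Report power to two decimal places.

For two equal groups, power = Φ(d·√(n/2) − z_{α}).
d·√(n/2) = 0.62 × √(8/2) = 0.62 × 2.000 = 1.240.
z_β = 1.240 − 2.326 = -1.086.
Power = Φ(-1.086) = 0.139.

power ≈ 0.14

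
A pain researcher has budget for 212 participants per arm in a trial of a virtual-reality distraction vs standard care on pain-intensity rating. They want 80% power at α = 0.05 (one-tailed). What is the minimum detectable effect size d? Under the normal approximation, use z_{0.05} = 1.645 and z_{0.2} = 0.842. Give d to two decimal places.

d_min ≈ 0.24

For two independent groups of n = 212 each: d_min = (z_{α} + z_β)·√(2/n).
z-sum = 1.645 + 0.842 = 2.487.
d_min = 2.487 × √(2/212) = 2.487 × 0.0971 = 0.242.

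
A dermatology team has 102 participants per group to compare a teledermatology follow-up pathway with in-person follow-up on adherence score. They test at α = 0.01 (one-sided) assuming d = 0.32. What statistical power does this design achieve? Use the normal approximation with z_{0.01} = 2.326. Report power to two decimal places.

power ≈ 0.48

For two equal groups, power = Φ(d·√(n/2) − z_{α}).
d·√(n/2) = 0.32 × √(102/2) = 0.32 × 7.141 = 2.285.
z_β = 2.285 − 2.326 = -0.041.
Power = Φ(-0.041) = 0.484.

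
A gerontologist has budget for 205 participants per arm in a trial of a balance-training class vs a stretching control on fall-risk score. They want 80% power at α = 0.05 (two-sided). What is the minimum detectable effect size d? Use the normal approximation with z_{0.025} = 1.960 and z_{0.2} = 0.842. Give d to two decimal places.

d_min ≈ 0.28

For two independent groups of n = 205 each: d_min = (z_{α/2} + z_β)·√(2/n).
z-sum = 1.960 + 0.842 = 2.802.
d_min = 2.802 × √(2/205) = 2.802 × 0.0988 = 0.277.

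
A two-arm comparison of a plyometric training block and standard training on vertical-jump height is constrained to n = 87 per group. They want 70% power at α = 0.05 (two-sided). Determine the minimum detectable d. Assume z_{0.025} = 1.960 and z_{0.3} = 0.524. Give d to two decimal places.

d_min ≈ 0.38

For two independent groups of n = 87 each: d_min = (z_{α/2} + z_β)·√(2/n).
z-sum = 1.960 + 0.524 = 2.484.
d_min = 2.484 × √(2/87) = 2.484 × 0.1516 = 0.377.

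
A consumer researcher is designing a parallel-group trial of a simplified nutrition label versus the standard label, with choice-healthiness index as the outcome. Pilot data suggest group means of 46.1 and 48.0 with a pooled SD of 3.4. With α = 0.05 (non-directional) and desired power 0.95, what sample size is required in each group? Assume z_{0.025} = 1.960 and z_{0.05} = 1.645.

n = 84 per group

Cohen's d = |M₁ − M₂| / SD_pooled = |46.1 − 48.0| / 3.4 = 1.9 / 3.4 = 0.559.
For two independent groups with equal n: n = 2·((z_{α/2} + z_β) / d)².
z_{α/2} + z_β = 1.960 + 1.645 = 3.605.
n = 2 × (3.605 / 0.559)² = 2 × 6.449² = 2 × 41.59 = 83.2.
Round up to the next whole participant.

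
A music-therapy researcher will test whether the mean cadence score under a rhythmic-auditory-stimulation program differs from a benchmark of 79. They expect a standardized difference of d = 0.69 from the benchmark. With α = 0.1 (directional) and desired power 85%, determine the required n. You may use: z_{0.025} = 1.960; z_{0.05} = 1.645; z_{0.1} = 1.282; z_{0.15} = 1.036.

For a one-sample test: n = ((z_{α} + z_β) / d)².
z_{α} + z_β = 1.282 + 1.036 = 2.318.
n = (2.318 / 0.69)² = 3.359² = 11.29.
Round up.

n = 12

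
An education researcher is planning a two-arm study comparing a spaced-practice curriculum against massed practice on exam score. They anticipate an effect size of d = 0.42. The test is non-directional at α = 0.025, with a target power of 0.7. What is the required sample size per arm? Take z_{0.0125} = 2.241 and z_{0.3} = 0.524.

n = 87 per group

For two independent groups with equal n: n = 2·((z_{α/2} + z_β) / d)².
z_{α/2} + z_β = 2.241 + 0.524 = 2.765.
n = 2 × (2.765 / 0.42)² = 2 × 6.583² = 2 × 43.34 = 86.7.
Round up to the next whole participant.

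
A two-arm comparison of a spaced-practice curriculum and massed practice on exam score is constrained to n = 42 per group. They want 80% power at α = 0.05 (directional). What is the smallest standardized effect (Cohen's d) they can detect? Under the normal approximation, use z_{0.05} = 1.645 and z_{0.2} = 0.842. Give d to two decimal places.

For two independent groups of n = 42 each: d_min = (z_{α} + z_β)·√(2/n).
z-sum = 1.645 + 0.842 = 2.487.
d_min = 2.487 × √(2/42) = 2.487 × 0.2182 = 0.543.

d_min ≈ 0.54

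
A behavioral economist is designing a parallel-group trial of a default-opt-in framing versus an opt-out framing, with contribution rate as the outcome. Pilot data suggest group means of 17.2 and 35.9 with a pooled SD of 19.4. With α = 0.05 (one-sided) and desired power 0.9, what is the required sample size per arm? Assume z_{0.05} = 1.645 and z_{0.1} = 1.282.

Cohen's d = |M₁ − M₂| / SD_pooled = |17.2 − 35.9| / 19.4 = 18.7 / 19.4 = 0.964.
For two independent groups with equal n: n = 2·((z_{α} + z_β) / d)².
z_{α} + z_β = 1.645 + 1.282 = 2.927.
n = 2 × (2.927 / 0.964)² = 2 × 3.036² = 2 × 9.22 = 18.4.
Round up to the next whole participant.

n = 19 per group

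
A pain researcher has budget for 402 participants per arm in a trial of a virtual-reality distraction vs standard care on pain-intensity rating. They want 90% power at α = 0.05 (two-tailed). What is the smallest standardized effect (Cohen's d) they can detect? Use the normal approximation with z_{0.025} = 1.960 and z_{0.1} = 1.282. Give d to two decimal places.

For two independent groups of n = 402 each: d_min = (z_{α/2} + z_β)·√(2/n).
z-sum = 1.960 + 1.282 = 3.242.
d_min = 3.242 × √(2/402) = 3.242 × 0.0705 = 0.229.

d_min ≈ 0.23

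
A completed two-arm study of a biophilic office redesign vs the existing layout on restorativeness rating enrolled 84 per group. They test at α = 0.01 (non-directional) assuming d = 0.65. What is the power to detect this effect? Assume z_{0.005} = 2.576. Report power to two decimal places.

power ≈ 0.95

For two equal groups, power = Φ(d·√(n/2) − z_{α/2}).
d·√(n/2) = 0.65 × √(84/2) = 0.65 × 6.481 = 4.212.
z_β = 4.212 − 2.576 = 1.636.
Power = Φ(1.636) = 0.949.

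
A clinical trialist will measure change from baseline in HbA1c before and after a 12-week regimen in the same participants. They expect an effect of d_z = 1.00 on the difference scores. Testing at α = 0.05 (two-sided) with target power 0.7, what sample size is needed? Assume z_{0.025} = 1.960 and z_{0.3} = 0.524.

n = 7 pairs

For a paired (one-sample on differences) test: n = ((z_{α/2} + z_β) / d)².
z_{α/2} + z_β = 1.960 + 0.524 = 2.484.
n = (2.484 / 1.00)² = 2.484² = 6.17.
Round up.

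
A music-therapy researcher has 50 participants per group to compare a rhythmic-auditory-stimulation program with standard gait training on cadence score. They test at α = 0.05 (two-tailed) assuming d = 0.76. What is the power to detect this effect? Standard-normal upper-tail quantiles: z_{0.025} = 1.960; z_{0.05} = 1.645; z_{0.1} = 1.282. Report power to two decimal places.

power ≈ 0.97

For two equal groups, power = Φ(d·√(n/2) − z_{α/2}).
d·√(n/2) = 0.76 × √(50/2) = 0.76 × 5.000 = 3.800.
z_β = 3.800 − 1.960 = 1.840.
Power = Φ(1.840) = 0.967.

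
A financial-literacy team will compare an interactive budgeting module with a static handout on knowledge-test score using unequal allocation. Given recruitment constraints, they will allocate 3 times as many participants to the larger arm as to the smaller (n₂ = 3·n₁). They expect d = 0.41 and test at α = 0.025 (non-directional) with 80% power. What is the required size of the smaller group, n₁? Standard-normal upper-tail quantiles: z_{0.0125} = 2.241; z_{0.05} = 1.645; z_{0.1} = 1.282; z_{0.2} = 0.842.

n₁ = 76

With allocation ratio k = n₂/n₁ = 3, Var(x̄₁−x̄₂) = σ²(1/n₁ + 1/(k·n₁)) = σ²·(k+1)/(k·n₁).
So n₁ = (1 + 1/k)·((z_{α/2} + z_β)/d)² = 1.333 × (3.083/0.41)².
n₁ = 1.333 × 56.54 = 75.4.
Round up: n₁ = 76, giving n₂ = 3 × 76 = 228.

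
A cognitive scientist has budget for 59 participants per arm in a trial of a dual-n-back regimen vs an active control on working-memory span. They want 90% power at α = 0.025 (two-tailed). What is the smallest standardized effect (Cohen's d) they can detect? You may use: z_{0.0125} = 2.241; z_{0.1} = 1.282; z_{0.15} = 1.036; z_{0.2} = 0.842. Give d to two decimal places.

d_min ≈ 0.65

For two independent groups of n = 59 each: d_min = (z_{α/2} + z_β)·√(2/n).
z-sum = 2.241 + 1.282 = 3.523.
d_min = 3.523 × √(2/59) = 3.523 × 0.1841 = 0.649.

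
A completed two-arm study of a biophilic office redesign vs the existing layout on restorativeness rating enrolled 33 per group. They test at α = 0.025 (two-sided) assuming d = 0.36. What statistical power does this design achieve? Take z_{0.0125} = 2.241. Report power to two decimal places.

power ≈ 0.22

For two equal groups, power = Φ(d·√(n/2) − z_{α/2}).
d·√(n/2) = 0.36 × √(33/2) = 0.36 × 4.062 = 1.462.
z_β = 1.462 − 2.241 = -0.779.
Power = Φ(-0.779) = 0.218.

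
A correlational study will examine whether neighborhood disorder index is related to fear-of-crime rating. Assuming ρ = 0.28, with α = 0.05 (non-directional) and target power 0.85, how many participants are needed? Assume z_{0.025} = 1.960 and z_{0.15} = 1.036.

n = 112

Fisher's z: C = ½·ln((1+r)/(1−r)) = ½·ln(1.7778) = 0.2877.
n = ((z_{α/2} + z_β)/C)² + 3.
(1.960 + 1.036) / 0.2877 = 2.996 / 0.2877 = 10.414.
n = 10.414² + 3 = 108.44 + 3 = 111.4.
Round up.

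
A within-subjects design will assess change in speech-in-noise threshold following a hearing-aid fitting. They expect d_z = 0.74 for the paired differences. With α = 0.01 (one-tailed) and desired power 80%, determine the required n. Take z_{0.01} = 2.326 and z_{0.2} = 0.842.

For a paired (one-sample on differences) test: n = ((z_{α} + z_β) / d)².
z_{α} + z_β = 2.326 + 0.842 = 3.168.
n = (3.168 / 0.74)² = 4.281² = 18.33.
Round up.

n = 19 pairs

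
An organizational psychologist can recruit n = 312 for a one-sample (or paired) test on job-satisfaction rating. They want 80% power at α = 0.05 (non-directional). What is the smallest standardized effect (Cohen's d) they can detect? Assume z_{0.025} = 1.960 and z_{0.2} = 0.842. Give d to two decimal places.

For a single sample (or paired design) of n = 312: d_min = (z_{α/2} + z_β)/√n.
z-sum = 1.960 + 0.842 = 2.802.
d_min = 2.802 / √312 = 2.802 / 17.664 = 0.159.

d_min ≈ 0.16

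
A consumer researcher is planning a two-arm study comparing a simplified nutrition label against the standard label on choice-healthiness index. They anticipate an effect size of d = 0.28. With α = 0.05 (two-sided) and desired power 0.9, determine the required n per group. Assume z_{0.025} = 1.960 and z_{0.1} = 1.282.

For two independent groups with equal n: n = 2·((z_{α/2} + z_β) / d)².
z_{α/2} + z_β = 1.960 + 1.282 = 3.242.
n = 2 × (3.242 / 0.28)² = 2 × 11.579² = 2 × 134.06 = 268.1.
Round up to the next whole participant.

n = 269 per group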